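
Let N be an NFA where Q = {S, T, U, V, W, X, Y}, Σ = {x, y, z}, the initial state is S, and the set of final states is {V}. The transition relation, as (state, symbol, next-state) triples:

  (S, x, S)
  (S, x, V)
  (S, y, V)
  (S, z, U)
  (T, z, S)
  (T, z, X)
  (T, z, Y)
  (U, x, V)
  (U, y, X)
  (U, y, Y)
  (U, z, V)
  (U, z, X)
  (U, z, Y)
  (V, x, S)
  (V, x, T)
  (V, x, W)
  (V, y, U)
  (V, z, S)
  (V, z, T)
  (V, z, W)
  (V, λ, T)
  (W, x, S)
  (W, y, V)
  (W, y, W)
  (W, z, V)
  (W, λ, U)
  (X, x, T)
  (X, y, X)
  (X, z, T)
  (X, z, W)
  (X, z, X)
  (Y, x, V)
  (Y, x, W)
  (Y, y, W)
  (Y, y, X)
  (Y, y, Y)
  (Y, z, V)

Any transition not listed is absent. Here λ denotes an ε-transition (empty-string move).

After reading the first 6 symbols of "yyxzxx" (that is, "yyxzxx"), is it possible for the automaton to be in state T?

Yes

Start in {S}.
Read 'y': {S} → {T, V}.
Read 'y': {T, V} → {U}.
Read 'x': {U} → {T, V}.
Read 'z': {T, V} → {S, T, U, W, X, Y}.
Read 'x': {S, T, U, W, X, Y} → {S, T, U, V, W}.
Read 'x': {S, T, U, V, W} → {S, T, U, V, W}.
State T is in {S, T, U, V, W}.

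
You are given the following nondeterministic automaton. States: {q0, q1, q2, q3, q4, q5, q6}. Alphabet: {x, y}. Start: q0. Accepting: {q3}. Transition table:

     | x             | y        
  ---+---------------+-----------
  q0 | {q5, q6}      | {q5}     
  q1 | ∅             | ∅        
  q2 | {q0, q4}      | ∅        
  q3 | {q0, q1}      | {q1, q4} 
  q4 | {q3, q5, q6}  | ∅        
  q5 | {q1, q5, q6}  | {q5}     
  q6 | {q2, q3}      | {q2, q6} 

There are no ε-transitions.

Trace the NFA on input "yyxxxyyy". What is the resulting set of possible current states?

{q2, q5, q6}

Start in {q0}.
Read 'y': q0→{q5}; now {q5}.
Read 'y': q5→{q5}; now {q5}.
Read 'x': q5→{q1, q5, q6}; now {q1, q5, q6}.
Read 'x': q1→∅, q5→{q1, q5, q6}, q6→{q2, q3}; now {q1, q2, q3, q5, q6}.
Read 'x': q1→∅, q2→{q0, q4}, q3→{q0, q1}, q5→{q1, q5, q6}, q6→{q2, q3}; now {q0, q1, q2, q3, q4, q5, q6}.
Read 'y': q0→{q5}, q1→∅, q2→∅, q3→{q1, q4}, q4→∅, q5→{q5}, q6→{q2, q6}; now {q1, q2, q4, q5, q6}.
Read 'y': q1→∅, q2→∅, q4→∅, q5→{q5}, q6→{q2, q6}; now {q2, q5, q6}.
Read 'y': q2→∅, q5→{q5}, q6→{q2, q6}; now {q2, q5, q6}.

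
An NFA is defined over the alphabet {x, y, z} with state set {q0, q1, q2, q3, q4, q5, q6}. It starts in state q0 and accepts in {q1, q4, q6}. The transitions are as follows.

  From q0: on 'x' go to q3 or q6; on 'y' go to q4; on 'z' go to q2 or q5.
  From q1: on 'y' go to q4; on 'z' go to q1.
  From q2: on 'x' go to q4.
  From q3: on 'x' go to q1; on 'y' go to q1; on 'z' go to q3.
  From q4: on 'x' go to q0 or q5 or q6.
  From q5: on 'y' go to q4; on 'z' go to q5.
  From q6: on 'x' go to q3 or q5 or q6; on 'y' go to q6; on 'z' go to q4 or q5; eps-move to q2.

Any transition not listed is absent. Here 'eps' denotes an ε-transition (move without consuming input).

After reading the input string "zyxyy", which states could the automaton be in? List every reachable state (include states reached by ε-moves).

Start in {q0}.
Read 'z': {q0} → {q2, q5}.
Read 'y': {q2, q5} → {q4}.
Read 'x': {q4} → {q0, q2, q5, q6}.
Read 'y': {q0, q2, q5, q6} → {q2, q4, q6}.
Read 'y': {q2, q4, q6} → {q2, q6}.

{q2, q6}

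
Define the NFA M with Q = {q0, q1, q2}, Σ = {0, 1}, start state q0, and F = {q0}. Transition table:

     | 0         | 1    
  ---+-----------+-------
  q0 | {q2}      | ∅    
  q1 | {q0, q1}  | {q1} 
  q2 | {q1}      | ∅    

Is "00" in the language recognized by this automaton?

No

Start in {q0}.
Read '0': q0→{q2}; now {q2}.
Read '0': q2→{q1}; now {q1}.
The final set {q1} contains no accepting state.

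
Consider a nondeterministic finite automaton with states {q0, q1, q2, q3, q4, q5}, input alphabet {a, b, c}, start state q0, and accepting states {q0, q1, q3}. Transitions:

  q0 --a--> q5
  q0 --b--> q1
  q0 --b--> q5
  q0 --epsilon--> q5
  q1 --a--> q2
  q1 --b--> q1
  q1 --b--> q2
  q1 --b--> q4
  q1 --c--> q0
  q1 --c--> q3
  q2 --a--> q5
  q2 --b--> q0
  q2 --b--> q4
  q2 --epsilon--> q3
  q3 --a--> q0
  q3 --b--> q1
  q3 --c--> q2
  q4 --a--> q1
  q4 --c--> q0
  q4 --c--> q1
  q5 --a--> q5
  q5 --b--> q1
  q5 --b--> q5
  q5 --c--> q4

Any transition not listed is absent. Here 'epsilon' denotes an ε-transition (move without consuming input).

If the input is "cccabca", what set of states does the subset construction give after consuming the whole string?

{q0, q1, q2, q3, q5}

Start: ε-closure({q0}) = {q0, q5}.
Read 'c': {q0, q5} → {q4}.
Read 'c': {q4} → {q0, q1, q5}.
Read 'c': {q0, q1, q5} → {q0, q3, q4, q5}.
Read 'a': {q0, q3, q4, q5} → {q0, q1, q5}.
Read 'b': {q0, q1, q5} → {q1, q2, q3, q4, q5}.
Read 'c': {q1, q2, q3, q4, q5} → {q0, q1, q2, q3, q4, q5}.
Read 'a': {q0, q1, q2, q3, q4, q5} → {q0, q1, q2, q3, q5}.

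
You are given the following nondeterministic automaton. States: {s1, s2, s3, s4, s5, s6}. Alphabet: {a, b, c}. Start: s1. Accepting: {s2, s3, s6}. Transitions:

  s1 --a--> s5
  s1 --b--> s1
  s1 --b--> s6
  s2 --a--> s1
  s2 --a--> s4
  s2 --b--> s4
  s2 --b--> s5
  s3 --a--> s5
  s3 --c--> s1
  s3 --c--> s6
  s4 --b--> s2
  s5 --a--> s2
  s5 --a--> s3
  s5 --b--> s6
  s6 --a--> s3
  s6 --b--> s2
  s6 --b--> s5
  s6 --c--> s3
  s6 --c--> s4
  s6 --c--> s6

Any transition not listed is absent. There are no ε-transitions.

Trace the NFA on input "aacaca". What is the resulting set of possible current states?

Start in {s1}.
Read 'a': {s1} → {s5}.
Read 'a': {s5} → {s2, s3}.
Read 'c': {s2, s3} → {s1, s6}.
Read 'a': {s1, s6} → {s3, s5}.
Read 'c': {s3, s5} → {s1, s6}.
Read 'a': {s1, s6} → {s3, s5}.

{s3, s5}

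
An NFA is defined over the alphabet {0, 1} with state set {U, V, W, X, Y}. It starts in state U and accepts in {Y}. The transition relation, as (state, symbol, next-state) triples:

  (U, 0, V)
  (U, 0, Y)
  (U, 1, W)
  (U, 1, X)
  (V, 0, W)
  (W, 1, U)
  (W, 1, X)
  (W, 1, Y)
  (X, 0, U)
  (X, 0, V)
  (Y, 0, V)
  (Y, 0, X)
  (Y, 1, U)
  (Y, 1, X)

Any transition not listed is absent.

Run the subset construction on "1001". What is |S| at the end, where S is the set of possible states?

3

Start in {U}.
Read '1': U→{W, X}; now {W, X}.
Read '0': W→∅, X→{U, V}; now {U, V}.
Read '0': U→{V, Y}, V→{W}; now {V, W, Y}.
Read '1': V→∅, W→{U, X, Y}, Y→{U, X}; now {U, X, Y}.
That set has 3 states.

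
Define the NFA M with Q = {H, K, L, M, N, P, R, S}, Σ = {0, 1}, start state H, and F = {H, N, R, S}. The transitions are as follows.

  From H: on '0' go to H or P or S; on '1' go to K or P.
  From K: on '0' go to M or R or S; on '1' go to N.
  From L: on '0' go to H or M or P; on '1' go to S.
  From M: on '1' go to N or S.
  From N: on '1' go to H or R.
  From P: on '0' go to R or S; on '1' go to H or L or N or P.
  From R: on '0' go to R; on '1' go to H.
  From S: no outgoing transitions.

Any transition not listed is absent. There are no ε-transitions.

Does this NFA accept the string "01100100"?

Yes

Start in {H}.
Read '0': {H} → {H, P, S}.
Read '1': {H, P, S} → {H, K, L, N, P}.
Read '1': {H, K, L, N, P} → {H, K, L, N, P, R, S}.
Read '0': {H, K, L, N, P, R, S} → {H, M, P, R, S}.
Read '0': {H, M, P, R, S} → {H, P, R, S}.
Read '1': {H, P, R, S} → {H, K, L, N, P}.
Read '0': {H, K, L, N, P} → {H, M, P, R, S}.
Read '0': {H, M, P, R, S} → {H, P, R, S}.
The final set {H, P, R, S} contains the accepting states H, R, S.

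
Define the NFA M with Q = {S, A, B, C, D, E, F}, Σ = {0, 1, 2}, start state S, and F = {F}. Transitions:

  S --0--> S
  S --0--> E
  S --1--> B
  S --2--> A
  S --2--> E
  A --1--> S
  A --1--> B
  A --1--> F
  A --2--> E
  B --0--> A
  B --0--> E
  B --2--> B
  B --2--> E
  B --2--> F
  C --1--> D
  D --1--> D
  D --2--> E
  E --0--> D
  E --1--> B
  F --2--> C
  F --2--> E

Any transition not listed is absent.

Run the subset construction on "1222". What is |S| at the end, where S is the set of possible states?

Start in {S}.
Read '1': {S} → {B}.
Read '2': {B} → {B, E, F}.
Read '2': {B, E, F} → {B, C, E, F}.
Read '2': {B, C, E, F} → {B, C, E, F}.
That set has 4 states.

4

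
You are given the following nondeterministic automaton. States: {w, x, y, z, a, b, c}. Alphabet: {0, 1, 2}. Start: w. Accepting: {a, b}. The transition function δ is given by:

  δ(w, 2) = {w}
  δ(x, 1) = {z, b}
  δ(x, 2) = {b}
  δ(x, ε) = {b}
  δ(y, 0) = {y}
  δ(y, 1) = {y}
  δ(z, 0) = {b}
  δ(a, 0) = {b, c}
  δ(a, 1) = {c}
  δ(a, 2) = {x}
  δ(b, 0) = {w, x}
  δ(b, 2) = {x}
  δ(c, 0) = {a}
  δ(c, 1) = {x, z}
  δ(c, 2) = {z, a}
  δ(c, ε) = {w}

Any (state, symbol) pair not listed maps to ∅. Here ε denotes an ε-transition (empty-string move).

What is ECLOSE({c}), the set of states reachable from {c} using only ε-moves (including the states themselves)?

Begin with {c}.
ε-move c → w; add w.

{w, c}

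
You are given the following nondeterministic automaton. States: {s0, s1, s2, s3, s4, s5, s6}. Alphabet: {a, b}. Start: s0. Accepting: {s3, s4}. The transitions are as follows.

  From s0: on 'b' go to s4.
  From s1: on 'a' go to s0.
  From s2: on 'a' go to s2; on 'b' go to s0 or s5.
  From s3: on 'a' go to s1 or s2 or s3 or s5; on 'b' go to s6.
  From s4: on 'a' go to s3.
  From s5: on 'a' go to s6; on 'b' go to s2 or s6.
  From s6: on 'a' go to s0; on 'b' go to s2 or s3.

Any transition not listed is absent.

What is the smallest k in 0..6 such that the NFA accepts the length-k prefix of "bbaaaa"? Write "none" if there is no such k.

1

Start in {s0}.
Read 'b': {s0} → {s4}.
None of the earlier sets intersect F, but {s4} does.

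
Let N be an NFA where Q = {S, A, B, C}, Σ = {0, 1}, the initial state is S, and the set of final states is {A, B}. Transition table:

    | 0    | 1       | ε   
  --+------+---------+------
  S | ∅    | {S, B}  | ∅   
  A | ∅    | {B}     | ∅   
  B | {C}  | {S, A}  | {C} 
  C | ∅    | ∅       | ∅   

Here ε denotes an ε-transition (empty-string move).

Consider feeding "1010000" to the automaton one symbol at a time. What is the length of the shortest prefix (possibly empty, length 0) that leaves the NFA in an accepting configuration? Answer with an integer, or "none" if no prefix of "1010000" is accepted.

1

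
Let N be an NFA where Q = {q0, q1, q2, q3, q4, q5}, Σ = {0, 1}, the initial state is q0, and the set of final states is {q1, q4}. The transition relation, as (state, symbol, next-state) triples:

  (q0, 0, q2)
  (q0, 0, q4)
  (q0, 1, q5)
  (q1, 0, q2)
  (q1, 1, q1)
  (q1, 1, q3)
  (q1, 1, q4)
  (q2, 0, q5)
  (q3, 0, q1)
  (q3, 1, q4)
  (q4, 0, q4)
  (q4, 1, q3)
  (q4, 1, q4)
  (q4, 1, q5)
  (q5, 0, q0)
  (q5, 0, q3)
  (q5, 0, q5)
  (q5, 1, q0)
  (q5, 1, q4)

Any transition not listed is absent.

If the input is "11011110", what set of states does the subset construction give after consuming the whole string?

{q0, q1, q2, q3, q4, q5}

Start in {q0}.
Read '1': {q0} → {q5}.
Read '1': {q5} → {q0, q4}.
Read '0': {q0, q4} → {q2, q4}.
Read '1': {q2, q4} → {q3, q4, q5}.
Read '1': {q3, q4, q5} → {q0, q3, q4, q5}.
Read '1': {q0, q3, q4, q5} → {q0, q3, q4, q5}.
Read '1': {q0, q3, q4, q5} → {q0, q3, q4, q5}.
Read '0': {q0, q3, q4, q5} → {q0, q1, q2, q3, q4, q5}.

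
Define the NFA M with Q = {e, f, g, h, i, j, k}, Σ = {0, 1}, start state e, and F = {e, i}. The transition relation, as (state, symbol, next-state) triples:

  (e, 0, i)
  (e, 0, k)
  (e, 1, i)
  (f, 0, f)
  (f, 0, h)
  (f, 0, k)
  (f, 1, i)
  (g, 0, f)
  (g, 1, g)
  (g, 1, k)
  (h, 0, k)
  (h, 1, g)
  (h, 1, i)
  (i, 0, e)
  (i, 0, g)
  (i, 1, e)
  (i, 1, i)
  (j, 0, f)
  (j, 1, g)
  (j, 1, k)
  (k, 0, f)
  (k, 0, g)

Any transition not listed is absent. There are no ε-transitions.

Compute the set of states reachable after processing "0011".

{e, g, i, k}

Start in {e}.
Read '0': e→{i, k}; now {i, k}.
Read '0': i→{e, g}, k→{f, g}; now {e, f, g}.
Read '1': e→{i}, f→{i}, g→{g, k}; now {g, i, k}.
Read '1': g→{g, k}, i→{e, i}, k→∅; now {e, g, i, k}.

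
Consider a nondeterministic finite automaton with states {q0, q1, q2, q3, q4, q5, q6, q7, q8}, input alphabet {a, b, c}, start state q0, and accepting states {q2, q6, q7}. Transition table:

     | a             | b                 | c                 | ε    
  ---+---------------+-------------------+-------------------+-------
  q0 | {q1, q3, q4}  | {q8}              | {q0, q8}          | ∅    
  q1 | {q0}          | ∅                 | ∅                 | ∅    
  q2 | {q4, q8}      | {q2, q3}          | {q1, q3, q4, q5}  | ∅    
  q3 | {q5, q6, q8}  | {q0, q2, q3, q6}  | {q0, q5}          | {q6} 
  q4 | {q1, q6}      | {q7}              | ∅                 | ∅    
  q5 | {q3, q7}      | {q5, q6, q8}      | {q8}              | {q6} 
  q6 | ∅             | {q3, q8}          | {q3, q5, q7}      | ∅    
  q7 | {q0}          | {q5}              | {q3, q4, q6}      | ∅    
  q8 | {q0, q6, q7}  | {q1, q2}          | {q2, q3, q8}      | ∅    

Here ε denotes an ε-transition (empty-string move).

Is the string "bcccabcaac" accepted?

Yes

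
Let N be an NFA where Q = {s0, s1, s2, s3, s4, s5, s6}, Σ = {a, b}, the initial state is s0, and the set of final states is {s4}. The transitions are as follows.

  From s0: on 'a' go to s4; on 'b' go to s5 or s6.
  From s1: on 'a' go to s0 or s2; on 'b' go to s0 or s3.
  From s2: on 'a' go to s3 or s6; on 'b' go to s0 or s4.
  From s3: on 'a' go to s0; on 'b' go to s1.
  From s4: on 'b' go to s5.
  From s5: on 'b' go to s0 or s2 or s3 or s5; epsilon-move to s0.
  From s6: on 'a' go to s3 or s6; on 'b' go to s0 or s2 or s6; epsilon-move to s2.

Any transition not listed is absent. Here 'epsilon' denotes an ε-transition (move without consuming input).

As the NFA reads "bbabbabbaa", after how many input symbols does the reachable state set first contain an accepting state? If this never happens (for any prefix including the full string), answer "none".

2

Start in {s0}.
Read 'b': s0→{s5, s6}; union {s5, s6}; ε-closure = {s0, s2, s5, s6}.
Read 'b': s0→{s5, s6}, s2→{s0, s4}, s5→{s0, s2, s3, s5}, s6→{s0, s2, s6}; now {s0, s2, s3, s4, s5, s6}.
None of the earlier sets intersect F, but {s0, s2, s3, s4, s5, s6} does.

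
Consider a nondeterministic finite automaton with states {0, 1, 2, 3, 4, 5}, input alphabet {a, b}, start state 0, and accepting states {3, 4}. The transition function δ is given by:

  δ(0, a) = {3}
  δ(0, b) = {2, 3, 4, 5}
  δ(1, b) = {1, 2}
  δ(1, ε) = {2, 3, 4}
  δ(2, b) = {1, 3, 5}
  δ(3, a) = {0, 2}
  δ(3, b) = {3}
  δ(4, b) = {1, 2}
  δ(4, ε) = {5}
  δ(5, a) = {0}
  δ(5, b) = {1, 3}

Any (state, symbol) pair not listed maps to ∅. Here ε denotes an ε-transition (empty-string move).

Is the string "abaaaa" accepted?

Yes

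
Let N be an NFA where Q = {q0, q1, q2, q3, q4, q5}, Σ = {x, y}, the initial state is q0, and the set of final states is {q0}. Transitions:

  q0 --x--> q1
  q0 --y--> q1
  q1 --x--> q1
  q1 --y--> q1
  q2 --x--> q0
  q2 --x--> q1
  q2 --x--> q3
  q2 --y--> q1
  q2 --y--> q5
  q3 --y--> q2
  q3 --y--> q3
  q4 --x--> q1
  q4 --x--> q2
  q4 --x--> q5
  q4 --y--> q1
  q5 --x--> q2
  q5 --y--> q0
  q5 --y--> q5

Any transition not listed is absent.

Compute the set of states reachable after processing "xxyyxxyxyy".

{q1}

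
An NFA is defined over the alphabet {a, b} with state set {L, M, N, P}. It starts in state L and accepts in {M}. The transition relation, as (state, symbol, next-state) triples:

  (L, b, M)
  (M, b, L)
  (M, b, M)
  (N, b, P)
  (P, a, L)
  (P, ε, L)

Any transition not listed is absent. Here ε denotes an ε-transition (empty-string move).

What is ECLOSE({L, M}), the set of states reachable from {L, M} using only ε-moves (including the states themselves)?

{L, M}

Begin with {L, M}.
No ε-moves leave this set, so the closure equals the set itself.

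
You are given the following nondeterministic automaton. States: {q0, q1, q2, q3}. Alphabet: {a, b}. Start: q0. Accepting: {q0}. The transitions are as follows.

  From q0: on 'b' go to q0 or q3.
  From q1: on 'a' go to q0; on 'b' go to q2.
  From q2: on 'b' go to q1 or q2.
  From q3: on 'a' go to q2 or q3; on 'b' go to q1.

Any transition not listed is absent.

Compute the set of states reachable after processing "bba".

{q0, q2, q3}

Start in {q0}.
Read 'b': q0→{q0, q3}; now {q0, q3}.
Read 'b': q0→{q0, q3}, q3→{q1}; now {q0, q1, q3}.
Read 'a': q0→∅, q1→{q0}, q3→{q2, q3}; now {q0, q2, q3}.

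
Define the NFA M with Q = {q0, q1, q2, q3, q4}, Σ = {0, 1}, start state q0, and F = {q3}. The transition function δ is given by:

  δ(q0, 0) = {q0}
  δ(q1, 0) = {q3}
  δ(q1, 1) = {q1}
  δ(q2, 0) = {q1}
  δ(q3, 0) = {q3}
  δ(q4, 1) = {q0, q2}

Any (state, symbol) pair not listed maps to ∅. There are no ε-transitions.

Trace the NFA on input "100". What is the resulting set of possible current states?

Start in {q0}.
Read '1': q0→∅; now ∅.
The set is empty and remains empty for the remaining 2 symbols.

∅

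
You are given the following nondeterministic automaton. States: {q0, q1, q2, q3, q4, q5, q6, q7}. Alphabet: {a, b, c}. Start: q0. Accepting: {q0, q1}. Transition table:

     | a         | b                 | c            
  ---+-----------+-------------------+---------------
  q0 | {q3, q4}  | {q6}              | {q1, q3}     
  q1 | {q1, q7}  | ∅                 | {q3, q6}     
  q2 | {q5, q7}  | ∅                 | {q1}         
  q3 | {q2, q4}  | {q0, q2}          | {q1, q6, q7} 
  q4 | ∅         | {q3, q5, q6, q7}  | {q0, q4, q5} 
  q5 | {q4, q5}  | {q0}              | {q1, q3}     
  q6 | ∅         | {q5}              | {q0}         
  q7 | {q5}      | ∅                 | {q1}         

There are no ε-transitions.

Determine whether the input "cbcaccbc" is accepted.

Start in {q0}.
Read 'c': {q0} → {q1, q3}.
Read 'b': {q1, q3} → {q0, q2}.
Read 'c': {q0, q2} → {q1, q3}.
Read 'a': {q1, q3} → {q1, q2, q4, q7}.
Read 'c': {q1, q2, q4, q7} → {q0, q1, q3, q4, q5, q6}.
Read 'c': {q0, q1, q3, q4, q5, q6} → {q0, q1, q3, q4, q5, q6, q7}.
Read 'b': {q0, q1, q3, q4, q5, q6, q7} → {q0, q2, q3, q5, q6, q7}.
Read 'c': {q0, q2, q3, q5, q6, q7} → {q0, q1, q3, q6, q7}.
The final set {q0, q1, q3, q6, q7} contains the accepting states q0, q1.

Yes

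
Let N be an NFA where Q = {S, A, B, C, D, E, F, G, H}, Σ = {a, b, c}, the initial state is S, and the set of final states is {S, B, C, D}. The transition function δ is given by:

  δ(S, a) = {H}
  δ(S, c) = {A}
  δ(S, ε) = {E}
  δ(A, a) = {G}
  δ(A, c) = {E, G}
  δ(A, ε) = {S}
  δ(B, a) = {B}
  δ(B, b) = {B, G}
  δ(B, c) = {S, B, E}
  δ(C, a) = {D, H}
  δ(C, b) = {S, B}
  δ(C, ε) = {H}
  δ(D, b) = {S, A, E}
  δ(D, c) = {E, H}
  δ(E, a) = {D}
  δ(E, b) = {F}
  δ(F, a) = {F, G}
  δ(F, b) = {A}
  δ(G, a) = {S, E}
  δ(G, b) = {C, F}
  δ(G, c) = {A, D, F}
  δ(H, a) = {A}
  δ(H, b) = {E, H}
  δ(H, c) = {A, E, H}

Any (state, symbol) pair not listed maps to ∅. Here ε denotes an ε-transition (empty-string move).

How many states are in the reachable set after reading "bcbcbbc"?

Start: ε-closure({S}) = {S, E}.
Read 'b': S→∅, E→{F}; now {F}.
Read 'c': F→∅; now ∅.
The set is empty and remains empty for the remaining 5 symbols.
That set has 0 states.

0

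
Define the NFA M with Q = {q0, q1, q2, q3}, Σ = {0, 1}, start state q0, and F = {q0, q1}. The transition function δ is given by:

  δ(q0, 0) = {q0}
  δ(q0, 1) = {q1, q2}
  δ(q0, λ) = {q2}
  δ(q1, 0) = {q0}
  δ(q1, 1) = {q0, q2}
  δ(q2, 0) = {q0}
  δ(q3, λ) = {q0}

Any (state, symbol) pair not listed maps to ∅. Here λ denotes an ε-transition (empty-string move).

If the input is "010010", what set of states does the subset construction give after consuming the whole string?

{q0, q2}

Start: ε-closure({q0}) = {q0, q2}.
Read '0': {q0, q2} → {q0, q2}.
Read '1': {q0, q2} → {q1, q2}.
Read '0': {q1, q2} → {q0, q2}.
Read '0': {q0, q2} → {q0, q2}.
Read '1': {q0, q2} → {q1, q2}.
Read '0': {q1, q2} → {q0, q2}.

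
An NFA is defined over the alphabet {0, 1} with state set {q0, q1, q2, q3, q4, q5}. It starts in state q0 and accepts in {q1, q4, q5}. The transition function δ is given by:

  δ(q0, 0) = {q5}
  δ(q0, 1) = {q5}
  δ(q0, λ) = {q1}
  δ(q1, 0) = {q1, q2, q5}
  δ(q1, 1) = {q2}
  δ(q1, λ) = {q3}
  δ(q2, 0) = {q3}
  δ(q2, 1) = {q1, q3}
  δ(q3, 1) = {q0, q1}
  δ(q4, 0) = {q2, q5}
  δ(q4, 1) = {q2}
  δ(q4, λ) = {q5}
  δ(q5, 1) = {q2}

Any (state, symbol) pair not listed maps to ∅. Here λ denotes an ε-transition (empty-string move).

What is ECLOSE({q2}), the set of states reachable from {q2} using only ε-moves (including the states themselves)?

{q2}

Begin with {q2}.
No ε-moves leave this set, so the closure equals the set itself.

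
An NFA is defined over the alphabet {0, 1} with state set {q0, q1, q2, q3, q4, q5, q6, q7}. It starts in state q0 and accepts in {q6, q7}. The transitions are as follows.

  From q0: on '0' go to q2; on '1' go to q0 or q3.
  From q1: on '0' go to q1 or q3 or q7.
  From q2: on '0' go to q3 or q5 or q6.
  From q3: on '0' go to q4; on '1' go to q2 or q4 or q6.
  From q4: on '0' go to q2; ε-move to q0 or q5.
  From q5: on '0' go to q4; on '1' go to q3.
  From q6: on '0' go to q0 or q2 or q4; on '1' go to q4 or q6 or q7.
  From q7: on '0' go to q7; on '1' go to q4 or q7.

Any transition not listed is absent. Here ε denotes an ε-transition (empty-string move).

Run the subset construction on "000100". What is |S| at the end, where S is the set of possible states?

6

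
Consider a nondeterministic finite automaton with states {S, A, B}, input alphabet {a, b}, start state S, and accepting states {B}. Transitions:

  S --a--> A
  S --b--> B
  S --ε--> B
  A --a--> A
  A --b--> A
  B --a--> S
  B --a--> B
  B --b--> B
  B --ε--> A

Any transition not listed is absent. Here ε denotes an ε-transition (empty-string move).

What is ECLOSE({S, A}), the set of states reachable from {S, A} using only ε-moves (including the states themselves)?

{S, A, B}

Begin with {S, A}.
ε-move S → B; add B.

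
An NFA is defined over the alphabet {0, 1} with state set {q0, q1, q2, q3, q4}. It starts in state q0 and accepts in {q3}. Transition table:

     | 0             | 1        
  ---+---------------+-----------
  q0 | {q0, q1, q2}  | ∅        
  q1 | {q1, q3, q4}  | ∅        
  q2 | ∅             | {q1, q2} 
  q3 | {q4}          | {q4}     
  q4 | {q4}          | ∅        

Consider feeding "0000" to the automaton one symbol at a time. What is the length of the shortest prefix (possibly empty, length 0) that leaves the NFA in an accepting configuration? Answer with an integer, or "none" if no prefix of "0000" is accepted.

Start in {q0}.
Read '0': q0→{q0, q1, q2}; now {q0, q1, q2}.
Read '0': q0→{q0, q1, q2}, q1→{q1, q3, q4}, q2→∅; now {q0, q1, q2, q3, q4}.
None of the earlier sets intersect F, but {q0, q1, q2, q3, q4} does.

2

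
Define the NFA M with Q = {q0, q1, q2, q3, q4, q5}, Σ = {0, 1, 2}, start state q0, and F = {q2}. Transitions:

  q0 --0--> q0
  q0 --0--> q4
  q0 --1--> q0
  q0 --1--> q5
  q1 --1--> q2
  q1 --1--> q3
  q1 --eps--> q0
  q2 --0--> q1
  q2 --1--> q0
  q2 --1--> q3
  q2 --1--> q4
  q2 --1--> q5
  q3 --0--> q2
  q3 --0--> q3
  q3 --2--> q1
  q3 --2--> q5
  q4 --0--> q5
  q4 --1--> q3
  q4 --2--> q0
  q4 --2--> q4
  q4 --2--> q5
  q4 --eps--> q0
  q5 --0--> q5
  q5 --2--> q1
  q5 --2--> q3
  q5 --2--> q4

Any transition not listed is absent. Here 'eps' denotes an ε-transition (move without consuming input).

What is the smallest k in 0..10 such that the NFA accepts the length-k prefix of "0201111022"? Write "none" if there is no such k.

none

Start in {q0}.
Read '0': q0→{q0, q4}; now {q0, q4}.
Read '2': q0→∅, q4→{q0, q4, q5}; now {q0, q4, q5}.
Read '0': q0→{q0, q4}, q4→{q5}, q5→{q5}; now {q0, q4, q5}.
Read '1': q0→{q0, q5}, q4→{q3}, q5→∅; now {q0, q3, q5}.
Read '1': q0→{q0, q5}, q3→∅, q5→∅; now {q0, q5}.
Read '1': q0→{q0, q5}, q5→∅; now {q0, q5}.
Read '1': q0→{q0, q5}, q5→∅; now {q0, q5}.
Read '0': q0→{q0, q4}, q5→{q5}; now {q0, q4, q5}.
Read '2': q0→∅, q4→{q0, q4, q5}, q5→{q1, q3, q4}; now {q0, q1, q3, q4, q5}.
Read '2': q0→∅, q1→∅, q3→{q1, q5}, q4→{q0, q4, q5}, q5→{q1, q3, q4}; now {q0, q1, q3, q4, q5}.
No reachable set along the way intersects F.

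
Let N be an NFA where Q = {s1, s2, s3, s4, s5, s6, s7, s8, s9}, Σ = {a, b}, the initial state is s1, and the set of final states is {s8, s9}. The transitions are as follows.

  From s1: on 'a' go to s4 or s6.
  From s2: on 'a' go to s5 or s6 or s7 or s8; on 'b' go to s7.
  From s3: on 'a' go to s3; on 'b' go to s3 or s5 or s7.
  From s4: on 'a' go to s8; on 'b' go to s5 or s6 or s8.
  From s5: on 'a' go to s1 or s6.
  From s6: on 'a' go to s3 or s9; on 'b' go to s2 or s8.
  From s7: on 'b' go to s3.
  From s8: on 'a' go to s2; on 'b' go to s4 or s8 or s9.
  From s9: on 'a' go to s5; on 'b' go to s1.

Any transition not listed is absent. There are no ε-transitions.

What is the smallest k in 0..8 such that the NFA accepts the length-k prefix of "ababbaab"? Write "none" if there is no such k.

Start in {s1}.
Read 'a': s1→{s4, s6}; now {s4, s6}.
Read 'b': s4→{s5, s6, s8}, s6→{s2, s8}; now {s2, s5, s6, s8}.
None of the earlier sets intersect F, but {s2, s5, s6, s8} does.

2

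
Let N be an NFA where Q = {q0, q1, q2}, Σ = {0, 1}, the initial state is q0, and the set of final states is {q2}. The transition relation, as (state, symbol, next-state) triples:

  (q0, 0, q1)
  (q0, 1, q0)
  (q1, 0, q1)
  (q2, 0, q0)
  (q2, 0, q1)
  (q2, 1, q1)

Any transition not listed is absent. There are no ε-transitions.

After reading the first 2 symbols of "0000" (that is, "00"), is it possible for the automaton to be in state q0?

No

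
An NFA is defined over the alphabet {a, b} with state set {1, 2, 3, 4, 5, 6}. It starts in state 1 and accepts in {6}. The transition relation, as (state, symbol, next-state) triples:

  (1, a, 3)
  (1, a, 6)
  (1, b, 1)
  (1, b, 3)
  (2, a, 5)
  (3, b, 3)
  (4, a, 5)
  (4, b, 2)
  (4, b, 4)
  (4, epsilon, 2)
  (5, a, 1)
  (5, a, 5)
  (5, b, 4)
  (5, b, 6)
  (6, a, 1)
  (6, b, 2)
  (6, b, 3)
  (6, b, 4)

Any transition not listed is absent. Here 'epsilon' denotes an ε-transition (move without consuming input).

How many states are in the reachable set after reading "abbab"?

Start in {1}.
Read 'a': {1} → {3, 6}.
Read 'b': {3, 6} → {2, 3, 4}.
Read 'b': {2, 3, 4} → {2, 3, 4}.
Read 'a': {2, 3, 4} → {5}.
Read 'b': {5} → {2, 4, 6}.
That set has 3 states.

3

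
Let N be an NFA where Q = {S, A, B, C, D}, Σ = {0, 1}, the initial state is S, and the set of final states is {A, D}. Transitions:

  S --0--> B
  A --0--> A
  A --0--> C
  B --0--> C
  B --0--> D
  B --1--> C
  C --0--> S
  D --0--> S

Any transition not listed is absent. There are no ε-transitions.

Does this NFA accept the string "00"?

Yes

Start in {S}.
Read '0': {S} → {B}.
Read '0': {B} → {C, D}.
The final set {C, D} contains the accepting state D.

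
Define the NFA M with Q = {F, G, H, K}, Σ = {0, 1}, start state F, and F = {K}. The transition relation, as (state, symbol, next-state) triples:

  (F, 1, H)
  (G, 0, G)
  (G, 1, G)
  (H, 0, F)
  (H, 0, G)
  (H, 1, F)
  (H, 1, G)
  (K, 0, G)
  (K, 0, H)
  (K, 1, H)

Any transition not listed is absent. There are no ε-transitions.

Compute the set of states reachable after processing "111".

Start in {F}.
Read '1': F→{H}; now {H}.
Read '1': H→{F, G}; now {F, G}.
Read '1': F→{H}, G→{G}; now {G, H}.

{G, H}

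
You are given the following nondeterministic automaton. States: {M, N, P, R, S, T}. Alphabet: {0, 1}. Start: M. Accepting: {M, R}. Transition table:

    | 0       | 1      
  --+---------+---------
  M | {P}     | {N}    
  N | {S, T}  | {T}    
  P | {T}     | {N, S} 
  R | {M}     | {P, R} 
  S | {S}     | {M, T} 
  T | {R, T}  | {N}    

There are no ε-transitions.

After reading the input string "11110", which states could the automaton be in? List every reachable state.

{R, T}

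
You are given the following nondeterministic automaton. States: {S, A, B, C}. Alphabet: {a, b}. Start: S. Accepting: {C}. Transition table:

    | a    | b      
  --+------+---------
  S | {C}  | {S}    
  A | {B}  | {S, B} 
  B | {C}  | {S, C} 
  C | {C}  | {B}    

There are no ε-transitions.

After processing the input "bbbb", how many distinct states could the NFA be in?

Start in {S}.
Read 'b': {S} → {S}.
Read 'b': {S} → {S}.
Read 'b': {S} → {S}.
Read 'b': {S} → {S}.
That set has 1 state.

1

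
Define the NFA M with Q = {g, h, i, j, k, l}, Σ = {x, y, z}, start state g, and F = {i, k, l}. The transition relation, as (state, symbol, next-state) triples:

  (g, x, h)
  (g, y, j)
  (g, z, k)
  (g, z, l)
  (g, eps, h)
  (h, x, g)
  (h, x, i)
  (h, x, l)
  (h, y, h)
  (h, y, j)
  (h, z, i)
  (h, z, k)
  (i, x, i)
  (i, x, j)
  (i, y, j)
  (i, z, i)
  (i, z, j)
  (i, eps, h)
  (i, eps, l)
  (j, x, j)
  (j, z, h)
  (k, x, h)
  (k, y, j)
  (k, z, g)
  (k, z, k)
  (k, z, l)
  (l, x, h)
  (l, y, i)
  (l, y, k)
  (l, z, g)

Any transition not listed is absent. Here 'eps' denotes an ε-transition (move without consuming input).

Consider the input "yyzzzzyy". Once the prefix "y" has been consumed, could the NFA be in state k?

No

Start: ε-closure({g}) = {g, h}.
Read 'y': {g, h} → {h, j}.
State k is not in {h, j}.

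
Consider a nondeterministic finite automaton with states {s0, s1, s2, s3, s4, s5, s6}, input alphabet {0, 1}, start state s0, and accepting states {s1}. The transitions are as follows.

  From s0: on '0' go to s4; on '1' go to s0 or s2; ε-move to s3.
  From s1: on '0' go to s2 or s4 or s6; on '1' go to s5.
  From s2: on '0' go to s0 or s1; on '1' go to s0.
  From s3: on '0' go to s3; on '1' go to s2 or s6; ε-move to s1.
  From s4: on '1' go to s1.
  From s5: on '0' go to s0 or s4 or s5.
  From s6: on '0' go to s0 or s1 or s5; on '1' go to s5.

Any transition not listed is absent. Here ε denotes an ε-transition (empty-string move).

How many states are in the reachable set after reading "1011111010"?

7

Start: ε-closure({s0}) = {s0, s1, s3}.
Read '1': {s0, s1, s3} → {s0, s1, s2, s3, s5, s6}.
Read '0': {s0, s1, s2, s3, s5, s6} → {s0, s1, s2, s3, s4, s5, s6}.
Read '1': {s0, s1, s2, s3, s4, s5, s6} → {s0, s1, s2, s3, s5, s6}.
Read '1': {s0, s1, s2, s3, s5, s6} → {s0, s1, s2, s3, s5, s6}.
Read '1': {s0, s1, s2, s3, s5, s6} → {s0, s1, s2, s3, s5, s6}.
Read '1': {s0, s1, s2, s3, s5, s6} → {s0, s1, s2, s3, s5, s6}.
Read '1': {s0, s1, s2, s3, s5, s6} → {s0, s1, s2, s3, s5, s6}.
Read '0': {s0, s1, s2, s3, s5, s6} → {s0, s1, s2, s3, s4, s5, s6}.
Read '1': {s0, s1, s2, s3, s4, s5, s6} → {s0, s1, s2, s3, s5, s6}.
Read '0': {s0, s1, s2, s3, s5, s6} → {s0, s1, s2, s3, s4, s5, s6}.
That set has 7 states.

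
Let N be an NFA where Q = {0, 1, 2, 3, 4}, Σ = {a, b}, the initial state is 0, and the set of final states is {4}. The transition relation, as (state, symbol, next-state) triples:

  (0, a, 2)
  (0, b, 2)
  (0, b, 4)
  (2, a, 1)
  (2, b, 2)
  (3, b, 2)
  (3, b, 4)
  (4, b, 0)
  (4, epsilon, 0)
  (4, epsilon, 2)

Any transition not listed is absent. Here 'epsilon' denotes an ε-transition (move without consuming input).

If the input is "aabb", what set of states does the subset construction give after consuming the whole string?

∅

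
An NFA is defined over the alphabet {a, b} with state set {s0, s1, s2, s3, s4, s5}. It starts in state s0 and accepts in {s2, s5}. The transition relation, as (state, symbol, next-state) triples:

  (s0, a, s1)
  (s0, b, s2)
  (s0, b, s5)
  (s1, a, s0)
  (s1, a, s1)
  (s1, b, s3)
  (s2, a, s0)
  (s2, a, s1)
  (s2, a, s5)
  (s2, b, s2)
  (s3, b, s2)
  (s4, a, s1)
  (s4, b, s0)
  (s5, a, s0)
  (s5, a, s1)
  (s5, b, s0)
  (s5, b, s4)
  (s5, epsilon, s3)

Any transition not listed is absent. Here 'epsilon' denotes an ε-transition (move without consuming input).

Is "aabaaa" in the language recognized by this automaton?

No

Start in {s0}.
Read 'a': {s0} → {s1}.
Read 'a': {s1} → {s0, s1}.
Read 'b': {s0, s1} → {s2, s3, s5}.
Read 'a': {s2, s3, s5} → {s0, s1, s3, s5}.
Read 'a': {s0, s1, s3, s5} → {s0, s1}.
Read 'a': {s0, s1} → {s0, s1}.
The final set {s0, s1} contains no accepting state.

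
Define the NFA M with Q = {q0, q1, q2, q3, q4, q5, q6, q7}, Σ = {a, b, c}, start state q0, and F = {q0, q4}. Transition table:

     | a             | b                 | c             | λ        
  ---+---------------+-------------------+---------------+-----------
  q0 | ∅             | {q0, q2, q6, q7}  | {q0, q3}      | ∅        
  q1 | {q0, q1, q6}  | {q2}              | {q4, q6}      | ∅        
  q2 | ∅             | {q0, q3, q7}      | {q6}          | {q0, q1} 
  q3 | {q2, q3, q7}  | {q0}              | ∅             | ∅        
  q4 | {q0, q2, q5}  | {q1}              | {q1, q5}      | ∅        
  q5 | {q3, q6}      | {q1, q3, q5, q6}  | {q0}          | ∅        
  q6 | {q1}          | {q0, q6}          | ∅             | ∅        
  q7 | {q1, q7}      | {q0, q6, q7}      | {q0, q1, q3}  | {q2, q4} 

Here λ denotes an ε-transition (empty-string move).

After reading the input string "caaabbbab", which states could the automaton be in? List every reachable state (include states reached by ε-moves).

Start in {q0}.
Read 'c': {q0} → {q0, q3}.
Read 'a': {q0, q3} → {q0, q1, q2, q3, q4, q7}.
Read 'a': {q0, q1, q2, q3, q4, q7} → {q0, q1, q2, q3, q4, q5, q6, q7}.
Read 'a': {q0, q1, q2, q3, q4, q5, q6, q7} → {q0, q1, q2, q3, q4, q5, q6, q7}.
Read 'b': {q0, q1, q2, q3, q4, q5, q6, q7} → {q0, q1, q2, q3, q4, q5, q6, q7}.
Read 'b': {q0, q1, q2, q3, q4, q5, q6, q7} → {q0, q1, q2, q3, q4, q5, q6, q7}.
Read 'b': {q0, q1, q2, q3, q4, q5, q6, q7} → {q0, q1, q2, q3, q4, q5, q6, q7}.
Read 'a': {q0, q1, q2, q3, q4, q5, q6, q7} → {q0, q1, q2, q3, q4, q5, q6, q7}.
Read 'b': {q0, q1, q2, q3, q4, q5, q6, q7} → {q0, q1, q2, q3, q4, q5, q6, q7}.

{q0, q1, q2, q3, q4, q5, q6, q7}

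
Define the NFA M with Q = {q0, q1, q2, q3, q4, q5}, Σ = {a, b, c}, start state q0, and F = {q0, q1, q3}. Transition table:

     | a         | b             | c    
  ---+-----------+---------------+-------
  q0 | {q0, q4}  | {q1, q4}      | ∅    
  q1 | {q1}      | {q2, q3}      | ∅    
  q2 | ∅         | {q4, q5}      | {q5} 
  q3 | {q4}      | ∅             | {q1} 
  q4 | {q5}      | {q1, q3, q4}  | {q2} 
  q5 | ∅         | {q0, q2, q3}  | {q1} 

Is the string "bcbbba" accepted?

Start in {q0}.
Read 'b': q0→{q1, q4}; now {q1, q4}.
Read 'c': q1→∅, q4→{q2}; now {q2}.
Read 'b': q2→{q4, q5}; now {q4, q5}.
Read 'b': q4→{q1, q3, q4}, q5→{q0, q2, q3}; now {q0, q1, q2, q3, q4}.
Read 'b': q0→{q1, q4}, q1→{q2, q3}, q2→{q4, q5}, q3→∅, q4→{q1, q3, q4}; now {q1, q2, q3, q4, q5}.
Read 'a': q1→{q1}, q2→∅, q3→{q4}, q4→{q5}, q5→∅; now {q1, q4, q5}.
The final set {q1, q4, q5} contains the accepting state q1.

Yes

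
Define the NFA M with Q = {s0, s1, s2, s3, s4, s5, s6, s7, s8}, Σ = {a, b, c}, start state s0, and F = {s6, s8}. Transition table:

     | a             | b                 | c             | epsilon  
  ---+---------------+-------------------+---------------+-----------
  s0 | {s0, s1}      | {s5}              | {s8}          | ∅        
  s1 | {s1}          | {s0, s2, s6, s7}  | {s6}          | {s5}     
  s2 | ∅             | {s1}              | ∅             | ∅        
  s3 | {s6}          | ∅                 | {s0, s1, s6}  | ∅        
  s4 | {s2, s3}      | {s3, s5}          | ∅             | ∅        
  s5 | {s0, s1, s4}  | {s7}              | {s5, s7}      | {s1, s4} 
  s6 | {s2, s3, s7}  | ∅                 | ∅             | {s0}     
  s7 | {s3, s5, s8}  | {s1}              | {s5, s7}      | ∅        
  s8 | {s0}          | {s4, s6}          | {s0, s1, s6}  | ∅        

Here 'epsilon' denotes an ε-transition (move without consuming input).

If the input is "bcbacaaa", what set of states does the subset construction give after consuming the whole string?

Start in {s0}.
Read 'b': {s0} → {s1, s4, s5}.
Read 'c': {s1, s4, s5} → {s0, s1, s4, s5, s6, s7}.
Read 'b': {s0, s1, s4, s5, s6, s7} → {s0, s1, s2, s3, s4, s5, s6, s7}.
Read 'a': {s0, s1, s2, s3, s4, s5, s6, s7} → {s0, s1, s2, s3, s4, s5, s6, s7, s8}.
Read 'c': {s0, s1, s2, s3, s4, s5, s6, s7, s8} → {s0, s1, s4, s5, s6, s7, s8}.
Read 'a': {s0, s1, s4, s5, s6, s7, s8} → {s0, s1, s2, s3, s4, s5, s7, s8}.
Read 'a': {s0, s1, s2, s3, s4, s5, s7, s8} → {s0, s1, s2, s3, s4, s5, s6, s8}.
Read 'a': {s0, s1, s2, s3, s4, s5, s6, s8} → {s0, s1, s2, s3, s4, s5, s6, s7}.

{s0, s1, s2, s3, s4, s5, s6, s7}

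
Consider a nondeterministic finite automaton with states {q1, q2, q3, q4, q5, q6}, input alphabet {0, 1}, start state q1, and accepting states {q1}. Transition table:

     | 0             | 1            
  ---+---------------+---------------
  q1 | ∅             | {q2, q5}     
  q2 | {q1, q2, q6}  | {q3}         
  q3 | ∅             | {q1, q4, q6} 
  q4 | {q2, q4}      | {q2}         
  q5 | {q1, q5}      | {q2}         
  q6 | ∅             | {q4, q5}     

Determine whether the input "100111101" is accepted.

Start in {q1}.
Read '1': {q1} → {q2, q5}.
Read '0': {q2, q5} → {q1, q2, q5, q6}.
Read '0': {q1, q2, q5, q6} → {q1, q2, q5, q6}.
Read '1': {q1, q2, q5, q6} → {q2, q3, q4, q5}.
Read '1': {q2, q3, q4, q5} → {q1, q2, q3, q4, q6}.
Read '1': {q1, q2, q3, q4, q6} → {q1, q2, q3, q4, q5, q6}.
Read '1': {q1, q2, q3, q4, q5, q6} → {q1, q2, q3, q4, q5, q6}.
Read '0': {q1, q2, q3, q4, q5, q6} → {q1, q2, q4, q5, q6}.
Read '1': {q1, q2, q4, q5, q6} → {q2, q3, q4, q5}.
The final set {q2, q3, q4, q5} contains no accepting state.

No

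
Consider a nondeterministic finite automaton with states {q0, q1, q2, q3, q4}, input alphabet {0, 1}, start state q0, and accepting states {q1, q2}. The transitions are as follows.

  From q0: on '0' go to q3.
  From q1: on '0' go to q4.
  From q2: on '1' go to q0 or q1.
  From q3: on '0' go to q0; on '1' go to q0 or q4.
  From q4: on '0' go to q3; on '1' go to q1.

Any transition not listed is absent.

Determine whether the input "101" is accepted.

No

Start in {q0}.
Read '1': {q0} → ∅.
The set is empty and remains empty for the remaining 2 symbols.
The final set ∅ contains no accepting state.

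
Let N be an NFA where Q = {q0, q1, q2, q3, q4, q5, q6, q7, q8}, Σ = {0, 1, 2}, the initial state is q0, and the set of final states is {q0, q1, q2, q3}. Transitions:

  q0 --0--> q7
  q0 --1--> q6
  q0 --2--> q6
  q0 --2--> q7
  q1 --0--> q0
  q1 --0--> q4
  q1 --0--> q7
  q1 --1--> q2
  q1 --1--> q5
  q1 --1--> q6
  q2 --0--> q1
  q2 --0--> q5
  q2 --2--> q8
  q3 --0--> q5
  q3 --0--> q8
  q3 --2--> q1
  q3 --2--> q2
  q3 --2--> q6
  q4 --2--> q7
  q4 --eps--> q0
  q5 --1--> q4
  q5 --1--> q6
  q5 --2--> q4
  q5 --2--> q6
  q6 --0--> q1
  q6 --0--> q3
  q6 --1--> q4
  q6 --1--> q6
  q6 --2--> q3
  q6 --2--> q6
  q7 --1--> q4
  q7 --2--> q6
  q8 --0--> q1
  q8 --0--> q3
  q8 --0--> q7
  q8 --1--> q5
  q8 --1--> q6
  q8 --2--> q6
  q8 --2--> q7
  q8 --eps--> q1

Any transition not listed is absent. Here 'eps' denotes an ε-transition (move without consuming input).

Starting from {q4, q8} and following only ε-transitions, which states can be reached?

{q0, q1, q4, q8}

Begin with {q4, q8}.
ε-move q4 → q0; add q0.
ε-move q8 → q1; add q1.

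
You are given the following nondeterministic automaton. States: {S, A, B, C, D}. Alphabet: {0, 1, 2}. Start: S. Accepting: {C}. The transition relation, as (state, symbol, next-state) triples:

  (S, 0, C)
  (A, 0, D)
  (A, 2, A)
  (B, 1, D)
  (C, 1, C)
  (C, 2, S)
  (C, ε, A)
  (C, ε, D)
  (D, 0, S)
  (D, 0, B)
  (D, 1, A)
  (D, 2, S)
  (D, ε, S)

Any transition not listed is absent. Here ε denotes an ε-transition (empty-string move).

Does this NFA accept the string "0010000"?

Yes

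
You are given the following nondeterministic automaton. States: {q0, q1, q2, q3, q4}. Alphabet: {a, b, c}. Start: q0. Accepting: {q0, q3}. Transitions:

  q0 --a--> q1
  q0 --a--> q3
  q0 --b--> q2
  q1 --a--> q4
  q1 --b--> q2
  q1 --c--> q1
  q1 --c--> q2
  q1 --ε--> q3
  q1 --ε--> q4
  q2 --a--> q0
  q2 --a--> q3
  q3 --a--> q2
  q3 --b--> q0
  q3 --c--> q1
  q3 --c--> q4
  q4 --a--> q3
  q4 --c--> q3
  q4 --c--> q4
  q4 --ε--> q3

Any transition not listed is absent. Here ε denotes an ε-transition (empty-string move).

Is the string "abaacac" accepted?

Yes

Start in {q0}.
Read 'a': {q0} → {q1, q3, q4}.
Read 'b': {q1, q3, q4} → {q0, q2}.
Read 'a': {q0, q2} → {q0, q1, q3, q4}.
Read 'a': {q0, q1, q3, q4} → {q1, q2, q3, q4}.
Read 'c': {q1, q2, q3, q4} → {q1, q2, q3, q4}.
Read 'a': {q1, q2, q3, q4} → {q0, q2, q3, q4}.
Read 'c': {q0, q2, q3, q4} → {q1, q3, q4}.
The final set {q1, q3, q4} contains the accepting state q3.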